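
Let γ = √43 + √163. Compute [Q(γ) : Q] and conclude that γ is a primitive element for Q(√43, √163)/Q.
[Q(γ) : Q] = 4 (equivalently, Q(γ) = Q(√43, √163))

Obviously Q(γ) ⊆ Q(√43, √163), and [Q(√43, √163):Q] = 4 (since 43, 163 are distinct squarefree integers > 1 with 7009 not a perfect square). To show equality we compute the minimal polynomial of γ. From γ = √43 + √163: γ^2 = 43 + 2√(7009) + 163 = 206 + 2√(7009), so γ^2 - 206 = 2√(7009); squaring, (γ^2 - 206)^2 = 4·7009, i.e. γ^4 - 412γ^2 + 42436 - 28036 = 0, i.e. γ^4 - 412γ^2 + 14400 = 0. So γ is a root of x^4 - 412x^2 + 14400. This polynomial is irreducible over Q: it has no rational root (each ±√43 ± √163 is irrational), and any factorization into two quadratics over Q would force √(7009) ∈ Q (pairing opposite roots) or √43, √163 ∈ Q (other pairings), all impossible. Hence [Q(γ):Q] = 4 = [Q(√43, √163):Q], so Q(γ) = Q(√43, √163).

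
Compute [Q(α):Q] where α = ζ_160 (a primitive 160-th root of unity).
[Q(α):Q] = 64

The minimal polynomial of ζ_160 over Q is the 160-th cyclotomic polynomial Φ_160(x), which is irreducible over Q and has degree φ(160) = 64. Hence [Q(α):Q] = φ(160) = 64.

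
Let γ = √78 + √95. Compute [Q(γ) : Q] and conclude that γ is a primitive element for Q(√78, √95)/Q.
[Q(γ) : Q] = 4 (equivalently, Q(γ) = Q(√78, √95))

Obviously Q(γ) ⊆ Q(√78, √95), and [Q(√78, √95):Q] = 4 (since 78, 95 are distinct squarefree integers > 1 with 7410 not a perfect square). To show equality we compute the minimal polynomial of γ. From γ = √78 + √95: γ^2 = 78 + 2√(7410) + 95 = 173 + 2√(7410), so γ^2 - 173 = 2√(7410); squaring, (γ^2 - 173)^2 = 4·7410, i.e. γ^4 - 346γ^2 + 29929 - 29640 = 0, i.e. γ^4 - 346γ^2 + 289 = 0. So γ is a root of x^4 - 346x^2 + 289. This polynomial is irreducible over Q: it has no rational root (each ±√78 ± √95 is irrational), and any factorization into two quadratics over Q would force √(7410) ∈ Q (pairing opposite roots) or √78, √95 ∈ Q (other pairings), all impossible. Hence [Q(γ):Q] = 4 = [Q(√78, √95):Q], so Q(γ) = Q(√78, √95).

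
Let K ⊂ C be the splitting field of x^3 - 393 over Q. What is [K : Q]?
[K : Q] = 6

The roots of x^3 - 393 are ∛393, ω∛393, ω^2∛393 where ω = e^(2πi/3) is a primitive cube root of unity, so K = Q(∛393, ω). Now [Q(∛393):Q] = 3 (since 393 is not a perfect cube, x^3 - 393 is irreducible) and [Q(ω):Q] = 2. Both 2 and 3 divide [K:Q], and [K:Q] ≤ 3·2 = 6, so [K:Q] = 6. (Equivalently: Q(∛393) ⊂ R but ω ∉ R, so [K : Q(∛393)] = 2.)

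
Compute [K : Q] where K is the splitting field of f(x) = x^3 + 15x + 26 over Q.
[K : Q] = 6

By the rational root test, any rational root of the monic integer polynomial f(x) = x^3 + 15x + 26 must be an integer dividing the constant term 26, i.e. one of ±{1, 2, 13, 26}. Evaluating: f(1) = 42, f(-1) = 10, f(2) = 64, f(-2) = -12, f(13) = 2418, f(-13) = -2366, f(26) = 17992, f(-26) = -17940; none is 0, so f has no rational root and is therefore irreducible over Q (a cubic with no linear factor over a field is irreducible). For an irreducible cubic, the Galois group is A_3 or S_3 according as the discriminant disc(f) = -4a^3 - 27b^2 = -4·(15)^3 - 27·(26)^2 = -31752 is or is not a square in Q. Here disc(f) = -31752 is not a perfect square in Q, so the Galois group of f over Q is not contained in A_3 and must be all of S_3. The splitting field has degree |S_3| = 6 over Q, so [K : Q] = 6.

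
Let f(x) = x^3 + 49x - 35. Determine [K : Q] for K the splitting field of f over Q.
[K : Q] = 6

By the rational root test, any rational root of the monic integer polynomial f(x) = x^3 + 49x - 35 must be an integer dividing the constant term -35, i.e. one of ±{1, 5, 7, 35}. Evaluating: f(1) = 15, f(-1) = -85, f(5) = 335, f(-5) = -405, f(7) = 651, f(-7) = -721, f(35) = 44555, f(-35) = -44625; none is 0, so f has no rational root and is therefore irreducible over Q (a cubic with no linear factor over a field is irreducible). For an irreducible cubic, the Galois group is A_3 or S_3 according as the discriminant disc(f) = -4a^3 - 27b^2 = -4·(49)^3 - 27·(-35)^2 = -503671 is or is not a square in Q. Here disc(f) = -503671 is not a perfect square in Q, so the Galois group of f over Q is not contained in A_3 and must be all of S_3. The splitting field has degree |S_3| = 6 over Q, so [K : Q] = 6.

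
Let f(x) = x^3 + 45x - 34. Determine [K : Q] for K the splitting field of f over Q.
[K : Q] = 6

By the rational root test, any rational root of the monic integer polynomial f(x) = x^3 + 45x - 34 must be an integer dividing the constant term -34, i.e. one of ±{1, 2, 17, 34}. Evaluating: f(1) = 12, f(-1) = -80, f(2) = 64, f(-2) = -132, f(17) = 5644, f(-17) = -5712, f(34) = 40800, f(-34) = -40868; none is 0, so f has no rational root and is therefore irreducible over Q (a cubic with no linear factor over a field is irreducible). For an irreducible cubic, the Galois group is A_3 or S_3 according as the discriminant disc(f) = -4a^3 - 27b^2 = -4·(45)^3 - 27·(-34)^2 = -395712 is or is not a square in Q. Here disc(f) = -395712 is not a perfect square in Q, so the Galois group of f over Q is not contained in A_3 and must be all of S_3. The splitting field has degree |S_3| = 6 over Q, so [K : Q] = 6.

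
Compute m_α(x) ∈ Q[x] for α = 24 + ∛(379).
m_α(x) = x^3 - 72x^2 + 1728x - 14203

Set β = α - 24 = ∛(379), so β^3 = 379. Then (α - 24)^3 - 379 = 0, i.e. α is a root of g(x) = (x - 24)^3 - 379 = x^3 - 72x^2 + 1728x - 14203. Since g(x) = h(x - 24) where h(x) = x^3 - 379, and h is irreducible over Q (because 379 is not a perfect cube, so h has no rational root, and a monic cubic with no rational root is irreducible), g is also irreducible (irreducibility is preserved under the substitution x → x - 24). Hence m_α(x) = x^3 - 72x^2 + 1728x - 14203.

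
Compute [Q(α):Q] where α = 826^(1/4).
[Q(α):Q] = 4

α is a root of x^4 - 826. By Eisenstein's criterion at the prime p = 2 (which divides the constant term 826 but p^2 = 4 does not, since 826 is squarefree), x^4 - 826 is irreducible over Q. Hence [Q(α):Q] = 4.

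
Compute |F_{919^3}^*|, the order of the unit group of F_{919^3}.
|F_{919^3}^*| = 776151558

F_{919^3} has 919^3 = 776151559 elements; its multiplicative group consists of all nonzero elements, so |F_{919^3}^*| = 776151559 - 1 = 776151558. (It is cyclic since any finite subgroup of the multiplicative group of a field is cyclic.)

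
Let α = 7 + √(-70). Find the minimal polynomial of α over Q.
m_α(x) = x^2 - 14x + 119

From α - 7 = √(-70), squaring gives (α - 7)^2 = -70, i.e. α^2 - 14α + 49 = -70, so α^2 - 14α + 119 = 0. The discriminant of x^2 - 14x + 119 is (-14)^2 - 4·(119) = 196 - 476 = -280, and 4·(-70) is not a perfect square in Q since -70 is squarefree and ≠ 1. Hence x^2 - 14x + 119 is irreducible over Q and is the minimal polynomial of α.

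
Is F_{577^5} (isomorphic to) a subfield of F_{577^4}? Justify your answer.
No: F_{577^5} is not a subfield of F_{577^4}

F_{p^m} embeds in F_{p^n} iff m | n. Here 5 ∤ 4 (since 4 = 0·5 + 4 with remainder 4 ≠ 0), so F_{577^5} is not a subfield of F_{577^4}. Equivalently: if it were, the tower law would give 5 = [F_{577^5}:F_577] dividing [F_{577^4}:F_577] = 4, contradiction.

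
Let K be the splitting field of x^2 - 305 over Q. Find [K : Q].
[K : Q] = 2

f(x) = x^2 - 305 factors as (x - √305)(x + √305). The splitting field is K = Q(√305). Since 305 is squarefree and > 1, it is not a perfect square, so x^2 - 305 is irreducible over Q and [Q(√305) : Q] = 2. Hence [K : Q] = 2.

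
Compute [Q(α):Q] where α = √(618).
[Q(α):Q] = 2

[Q(α):Q] equals the degree of the minimal polynomial of α. Here α^2 = 618 and x^2 - 618 is irreducible (d = 618 is squarefree, ≠ 1, hence not a square), so deg(m_α) = 2. Thus [Q(α):Q] = 2.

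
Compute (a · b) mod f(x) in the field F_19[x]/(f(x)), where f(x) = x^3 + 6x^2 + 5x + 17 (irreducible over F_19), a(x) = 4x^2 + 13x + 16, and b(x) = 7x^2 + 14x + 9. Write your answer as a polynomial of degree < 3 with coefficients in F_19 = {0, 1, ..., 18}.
a · b ≡ 12x^2 + 8x + 7 (mod f(x))

Multiply in F_19[x]: a(x)·b(x) = (4x^2 + 13x + 16)·(7x^2 + 14x + 9) = 9x^4 + 14x^3 + 7x^2 + 18x + 11. This has degree ≥ 3, so divide by f(x) over F_19: 9x^4 + 14x^3 + 7x^2 + 18x + 11 = (9x + 17)·(x^3 + 6x^2 + 5x + 17) + (12x^2 + 8x + 7). Hence a·b ≡ 12x^2 + 8x + 7 (mod f). (F_19[x]/(f) is a field with 19^3 = 6859 elements since f is irreducible of degree 3.)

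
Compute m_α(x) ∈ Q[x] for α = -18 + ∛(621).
m_α(x) = x^3 + 54x^2 + 972x + 5211

Set β = α + 18 = ∛(621), so β^3 = 621. Then (α + 18)^3 - 621 = 0, i.e. α is a root of g(x) = (x + 18)^3 - 621 = x^3 + 54x^2 + 972x + 5211. Since g(x) = h(x + 18) where h(x) = x^3 - 621, and h is irreducible over Q (because 621 is not a perfect cube, so h has no rational root, and a monic cubic with no rational root is irreducible), g is also irreducible (irreducibility is preserved under the substitution x → x + 18). Hence m_α(x) = x^3 + 54x^2 + 972x + 5211.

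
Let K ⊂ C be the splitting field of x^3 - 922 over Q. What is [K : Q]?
[K : Q] = 6

The roots of x^3 - 922 are ∛922, ω∛922, ω^2∛922 where ω = e^(2πi/3) is a primitive cube root of unity, so K = Q(∛922, ω). Now [Q(∛922):Q] = 3 (since 922 is not a perfect cube, x^3 - 922 is irreducible) and [Q(ω):Q] = 2. Both 2 and 3 divide [K:Q], and [K:Q] ≤ 3·2 = 6, so [K:Q] = 6. (Equivalently: Q(∛922) ⊂ R but ω ∉ R, so [K : Q(∛922)] = 2.)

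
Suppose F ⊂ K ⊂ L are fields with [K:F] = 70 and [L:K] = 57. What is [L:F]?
[L:F] = 3990

The tower law says that for any tower of field extensions F ⊂ K ⊂ L with finite degrees, [L:F] = [L:K] · [K:F]. Here this gives [L:F] = 57 · 70 = 3990.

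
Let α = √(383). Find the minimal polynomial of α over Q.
m_α(x) = x^2 - 383

α satisfies α^2 - 383 = 0, so x^2 - 383 annihilates α. Since d = 383 is squarefree and ≠ 1, it is not a perfect square in Q, so x^2 - 383 has no rational root and is therefore irreducible over Q (a degree-2 polynomial over a field is irreducible iff it has no root). Hence m_α(x) = x^2 - 383.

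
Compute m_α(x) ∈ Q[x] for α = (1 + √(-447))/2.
m_α(x) = x^2 - x + 112

From 2α - 1 = √(-447), squaring gives (2α - 1)^2 = -447, i.e. 4α^2 - 4α + 1 = -447, so α^2 - α + (1 + 447)/4 = 0. Since -447 ≡ 1 (mod 4), (1 + 447)/4 = 112 ∈ Z. The polynomial x^2 - x + 112 has discriminant 1 - 4·(112) = -447, which is not a perfect square in Q (d = -447 is squarefree and ≠ 1), so x^2 - x + 112 is irreducible over Q. It is the minimal polynomial of α.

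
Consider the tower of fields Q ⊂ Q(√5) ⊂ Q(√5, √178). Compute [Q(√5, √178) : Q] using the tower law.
[Q(√5, √178) : Q] = 4

[Q(√5):Q] = 2 (min poly x^2 - 5, irreducible since 5 is squarefree > 1). For the top step, suppose √178 ∈ Q(√5), say √178 = c + d√5 with c, d ∈ Q. Squaring: 178 = c^2 + 5d^2 + 2cd√5. Since √5 ∉ Q this forces 2cd = 0. If d = 0 then √178 = c ∈ Q, contradicting 178 squarefree > 1. If c = 0 then 178 = 5d^2, so 5·178 = (5d)^2 is a perfect square in Q — but 5·178 = 890 is not a perfect square (since 5 and 178 are distinct squarefree integers). Contradiction. Hence √178 ∉ Q(√5), so x^2 - 178 stays irreducible over Q(√5) and [Q(√5, √178) : Q(√5)] = 2. By the tower law, [Q(√5, √178) : Q] = 2 · 2 = 4.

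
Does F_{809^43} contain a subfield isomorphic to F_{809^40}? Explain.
No: F_{809^40} is not a subfield of F_{809^43}

F_{p^m} embeds in F_{p^n} iff m | n. Here 40 ∤ 43 (since 43 = 1·40 + 3 with remainder 3 ≠ 0), so F_{809^40} is not a subfield of F_{809^43}. Equivalently: if it were, the tower law would give 40 = [F_{809^40}:F_809] dividing [F_{809^43}:F_809] = 43, contradiction.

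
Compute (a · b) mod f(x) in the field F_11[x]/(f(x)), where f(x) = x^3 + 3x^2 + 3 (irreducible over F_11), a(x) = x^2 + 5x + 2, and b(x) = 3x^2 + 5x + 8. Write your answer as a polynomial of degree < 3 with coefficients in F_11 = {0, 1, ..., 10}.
a · b ≡ 6x^2 + 8x + 5 (mod f(x))

Multiply in F_11[x]: a(x)·b(x) = (x^2 + 5x + 2)·(3x^2 + 5x + 8) = 3x^4 + 9x^3 + 6x^2 + 6x + 5. This has degree ≥ 3, so divide by f(x) over F_11: 3x^4 + 9x^3 + 6x^2 + 6x + 5 = (3x)·(x^3 + 3x^2 + 3) + (6x^2 + 8x + 5). Hence a·b ≡ 6x^2 + 8x + 5 (mod f). (F_11[x]/(f) is a field with 11^3 = 1331 elements since f is irreducible of degree 3.)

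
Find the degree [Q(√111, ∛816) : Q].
[Q(√111, ∛816) : Q] = 6

Let L = Q(√111, ∛816). Since Q(√111) ⊂ L and [Q(√111):Q] = 2, the tower law gives 2 | [L:Q]. Likewise Q(∛816) ⊂ L with [Q(∛816):Q] = 3 (because 816 is not a perfect cube), so 3 | [L:Q]. As gcd(2,3) = 1, [L:Q] is divisible by 6. Conversely L is generated over Q by √111 and ∛816, so [L:Q] ≤ 2·3 = 6. Therefore [Q(√111, ∛816) : Q] = 6.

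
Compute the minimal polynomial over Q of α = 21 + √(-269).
m_α(x) = x^2 - 42x + 710

From α - 21 = √(-269), squaring gives (α - 21)^2 = -269, i.e. α^2 - 42α + 441 = -269, so α^2 - 42α + 710 = 0. The discriminant of x^2 - 42x + 710 is (-42)^2 - 4·(710) = 1764 - 2840 = -1076, and 4·(-269) is not a perfect square in Q since -269 is squarefree and ≠ 1. Hence x^2 - 42x + 710 is irreducible over Q and is the minimal polynomial of α.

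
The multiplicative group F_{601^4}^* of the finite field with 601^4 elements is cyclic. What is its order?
|F_{601^4}^*| = 130466162400

F_{601^4} has 601^4 = 130466162401 elements; its multiplicative group consists of all nonzero elements, so |F_{601^4}^*| = 130466162401 - 1 = 130466162400. (It is cyclic since any finite subgroup of the multiplicative group of a field is cyclic.)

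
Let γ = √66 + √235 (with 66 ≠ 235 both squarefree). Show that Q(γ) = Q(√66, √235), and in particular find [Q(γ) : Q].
[Q(γ) : Q] = 4 (equivalently, Q(γ) = Q(√66, √235))

Obviously Q(γ) ⊆ Q(√66, √235), and [Q(√66, √235):Q] = 4 (since 66, 235 are distinct squarefree integers > 1 with 15510 not a perfect square). To show equality we compute the minimal polynomial of γ. From γ = √66 + √235: γ^2 = 66 + 2√(15510) + 235 = 301 + 2√(15510), so γ^2 - 301 = 2√(15510); squaring, (γ^2 - 301)^2 = 4·15510, i.e. γ^4 - 602γ^2 + 90601 - 62040 = 0, i.e. γ^4 - 602γ^2 + 28561 = 0. So γ is a root of x^4 - 602x^2 + 28561. This polynomial is irreducible over Q: it has no rational root (each ±√66 ± √235 is irrational), and any factorization into two quadratics over Q would force √(15510) ∈ Q (pairing opposite roots) or √66, √235 ∈ Q (other pairings), all impossible. Hence [Q(γ):Q] = 4 = [Q(√66, √235):Q], so Q(γ) = Q(√66, √235).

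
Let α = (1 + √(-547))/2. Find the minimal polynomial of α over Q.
m_α(x) = x^2 - x + 137

From 2α - 1 = √(-547), squaring gives (2α - 1)^2 = -547, i.e. 4α^2 - 4α + 1 = -547, so α^2 - α + (1 + 547)/4 = 0. Since -547 ≡ 1 (mod 4), (1 + 547)/4 = 137 ∈ Z. The polynomial x^2 - x + 137 has discriminant 1 - 4·(137) = -547, which is not a perfect square in Q (d = -547 is squarefree and ≠ 1), so x^2 - x + 137 is irreducible over Q. It is the minimal polynomial of α.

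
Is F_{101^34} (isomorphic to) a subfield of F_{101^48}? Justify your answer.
No: F_{101^34} is not a subfield of F_{101^48}

F_{p^m} embeds in F_{p^n} iff m | n. Here 34 ∤ 48 (since 48 = 1·34 + 14 with remainder 14 ≠ 0), so F_{101^34} is not a subfield of F_{101^48}. Equivalently: if it were, the tower law would give 34 = [F_{101^34}:F_101] dividing [F_{101^48}:F_101] = 48, contradiction.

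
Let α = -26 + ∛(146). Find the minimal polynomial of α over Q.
m_α(x) = x^3 + 78x^2 + 2028x + 17430

Set β = α + 26 = ∛(146), so β^3 = 146. Then (α + 26)^3 - 146 = 0, i.e. α is a root of g(x) = (x + 26)^3 - 146 = x^3 + 78x^2 + 2028x + 17430. Since g(x) = h(x + 26) where h(x) = x^3 - 146, and h is irreducible over Q (because 146 is not a perfect cube, so h has no rational root, and a monic cubic with no rational root is irreducible), g is also irreducible (irreducibility is preserved under the substitution x → x + 26). Hence m_α(x) = x^3 + 78x^2 + 2028x + 17430.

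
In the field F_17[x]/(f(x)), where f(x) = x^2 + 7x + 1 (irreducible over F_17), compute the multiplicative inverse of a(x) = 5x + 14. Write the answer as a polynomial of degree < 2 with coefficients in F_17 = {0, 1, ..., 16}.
a(x)^(-1) ≡ 4x + 10 (mod f(x))

Since f is irreducible over F_17, F_17[x]/(f) is a field and a(x) ≠ 0 has an inverse. Apply the extended Euclidean algorithm to f(x) and a(x) in F_17[x]: f(x) = (7x + 9)·a(x) + (11). The last nonzero remainder is the constant 11 = gcd(f, a) in F_17. Back-substituting through the division chain expresses 11 = s(x)·a(x) + t(x)·f(x) with s(x) ≡ 10x + 8 (mod f), so (10x + 8)·a(x) ≡ 11 (mod f). Multiplying by 11^(-1) ≡ 14 in F_17 gives a(x)^(-1) ≡ 14·(10x + 8) ≡ 4x + 10 (mod f). Check: (5x + 14)·(4x + 10) = 3x^2 + 4x + 4 ≡ 1 (mod x^2 + 7x + 1).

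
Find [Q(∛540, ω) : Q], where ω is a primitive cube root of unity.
[Q(∛540, ω) : Q] = 6

[Q(∛540):Q] = 3 (min poly x^3 - 540, irreducible since 540 is not a perfect cube). [Q(ω):Q] = 2 (min poly x^2 + x + 1). Since Q(∛540) ⊂ R and ω ∉ R, we have ω ∉ Q(∛540), so x^2 + x + 1 remains irreducible over Q(∛540) and [Q(∛540, ω) : Q(∛540)] = 2. By the tower law, [Q(∛540, ω) : Q] = 3 · 2 = 6. (In fact Q(∛540, ω) is the splitting field of x^3 - 540 over Q.)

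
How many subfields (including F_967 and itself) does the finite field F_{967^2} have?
F_{967^2} has 2 subfields

The subfields of F_{p^n} are exactly the fields F_{p^d} for d | n (each is the fixed field of the unique index-d subgroup of Gal(F_{p^n}/F_p) ≅ Z/nZ). The divisors of n = 2 are {1, 2}, giving 2 subfields: F_{967^1}, F_{967^2}.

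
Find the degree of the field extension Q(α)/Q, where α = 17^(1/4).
[Q(α):Q] = 4

α is a root of x^4 - 17. By Eisenstein's criterion at the prime p = 17 (which divides the constant term 17 but p^2 = 289 does not, since 17 is squarefree), x^4 - 17 is irreducible over Q. Hence [Q(α):Q] = 4.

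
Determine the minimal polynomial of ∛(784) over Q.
m_α(x) = x^3 - 784

α satisfies α^3 = 784, so x^3 - 784 annihilates α. By the rational root test, a rational root p/q (in lowest terms) of x^3 - 784 would satisfy p^3 = 784 q^3, forcing q = 1 and p^3 = 784; but 784 is not a perfect cube, contradiction. A monic cubic over Q with no rational root is irreducible (any nontrivial factorization would include a linear factor). Hence x^3 - 784 is the minimal polynomial of α, and in particular [Q(α):Q] = 3.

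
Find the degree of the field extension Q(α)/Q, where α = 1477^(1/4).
[Q(α):Q] = 4

α is a root of x^4 - 1477. By Eisenstein's criterion at the prime p = 7 (which divides the constant term 1477 but p^2 = 49 does not, since 1477 is squarefree), x^4 - 1477 is irreducible over Q. Hence [Q(α):Q] = 4.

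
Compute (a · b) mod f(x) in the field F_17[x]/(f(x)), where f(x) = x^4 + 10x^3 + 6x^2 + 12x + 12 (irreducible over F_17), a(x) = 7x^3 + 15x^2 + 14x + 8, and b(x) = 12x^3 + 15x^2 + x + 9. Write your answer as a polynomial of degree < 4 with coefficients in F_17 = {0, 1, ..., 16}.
a · b ≡ 11x^3 + 3x^2 + 7x (mod f(x))

Multiply in F_17[x]: a(x)·b(x) = (7x^3 + 15x^2 + 14x + 8)·(12x^3 + 15x^2 + x + 9) = 16x^6 + 13x^5 + 9x^4 + 10x^3 + 14x^2 + 15x + 4. This has degree ≥ 4, so divide by f(x) over F_17: 16x^6 + 13x^5 + 9x^4 + 10x^3 + 14x^2 + 15x + 4 = (16x^2 + 6x + 6)·(x^4 + 10x^3 + 6x^2 + 12x + 12) + (11x^3 + 3x^2 + 7x). Hence a·b ≡ 11x^3 + 3x^2 + 7x (mod f). (F_17[x]/(f) is a field with 17^4 = 83521 elements since f is irreducible of degree 4.)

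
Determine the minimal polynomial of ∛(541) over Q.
m_α(x) = x^3 - 541

α satisfies α^3 = 541, so x^3 - 541 annihilates α. By the rational root test, a rational root p/q (in lowest terms) of x^3 - 541 would satisfy p^3 = 541 q^3, forcing q = 1 and p^3 = 541; but 541 is not a perfect cube, contradiction. A monic cubic over Q with no rational root is irreducible (any nontrivial factorization would include a linear factor). Hence x^3 - 541 is the minimal polynomial of α, and in particular [Q(α):Q] = 3.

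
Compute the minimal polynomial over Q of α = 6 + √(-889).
m_α(x) = x^2 - 12x + 925

From α - 6 = √(-889), squaring gives (α - 6)^2 = -889, i.e. α^2 - 12α + 36 = -889, so α^2 - 12α + 925 = 0. The discriminant of x^2 - 12x + 925 is (-12)^2 - 4·(925) = 144 - 3700 = -3556, and 4·(-889) is not a perfect square in Q since -889 is squarefree and ≠ 1. Hence x^2 - 12x + 925 is irreducible over Q and is the minimal polynomial of α.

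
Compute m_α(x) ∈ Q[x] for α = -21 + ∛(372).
m_α(x) = x^3 + 63x^2 + 1323x + 8889

Set β = α + 21 = ∛(372), so β^3 = 372. Then (α + 21)^3 - 372 = 0, i.e. α is a root of g(x) = (x + 21)^3 - 372 = x^3 + 63x^2 + 1323x + 8889. Since g(x) = h(x + 21) where h(x) = x^3 - 372, and h is irreducible over Q (because 372 is not a perfect cube, so h has no rational root, and a monic cubic with no rational root is irreducible), g is also irreducible (irreducibility is preserved under the substitution x → x + 21). Hence m_α(x) = x^3 + 63x^2 + 1323x + 8889.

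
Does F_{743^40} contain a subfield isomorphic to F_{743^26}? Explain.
No: F_{743^26} is not a subfield of F_{743^40}

F_{p^m} embeds in F_{p^n} iff m | n. Here 26 ∤ 40 (since 40 = 1·26 + 14 with remainder 14 ≠ 0), so F_{743^26} is not a subfield of F_{743^40}. Equivalently: if it were, the tower law would give 26 = [F_{743^26}:F_743] dividing [F_{743^40}:F_743] = 40, contradiction.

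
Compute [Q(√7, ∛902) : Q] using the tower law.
[Q(√7, ∛902) : Q] = 6

Let L = Q(√7, ∛902). Since Q(√7) ⊂ L and [Q(√7):Q] = 2, the tower law gives 2 | [L:Q]. Likewise Q(∛902) ⊂ L with [Q(∛902):Q] = 3 (because 902 is not a perfect cube), so 3 | [L:Q]. As gcd(2,3) = 1, [L:Q] is divisible by 6. Conversely L is generated over Q by √7 and ∛902, so [L:Q] ≤ 2·3 = 6. Therefore [Q(√7, ∛902) : Q] = 6.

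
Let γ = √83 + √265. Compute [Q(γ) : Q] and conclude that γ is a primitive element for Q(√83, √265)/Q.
[Q(γ) : Q] = 4 (equivalently, Q(γ) = Q(√83, √265))

Obviously Q(γ) ⊆ Q(√83, √265), and [Q(√83, √265):Q] = 4 (since 83, 265 are distinct squarefree integers > 1 with 21995 not a perfect square). To show equality we compute the minimal polynomial of γ. From γ = √83 + √265: γ^2 = 83 + 2√(21995) + 265 = 348 + 2√(21995), so γ^2 - 348 = 2√(21995); squaring, (γ^2 - 348)^2 = 4·21995, i.e. γ^4 - 696γ^2 + 121104 - 87980 = 0, i.e. γ^4 - 696γ^2 + 33124 = 0. So γ is a root of x^4 - 696x^2 + 33124. This polynomial is irreducible over Q: it has no rational root (each ±√83 ± √265 is irrational), and any factorization into two quadratics over Q would force √(21995) ∈ Q (pairing opposite roots) or √83, √265 ∈ Q (other pairings), all impossible. Hence [Q(γ):Q] = 4 = [Q(√83, √265):Q], so Q(γ) = Q(√83, √265).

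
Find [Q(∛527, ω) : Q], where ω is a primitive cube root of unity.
[Q(∛527, ω) : Q] = 6

[Q(∛527):Q] = 3 (min poly x^3 - 527, irreducible since 527 is not a perfect cube). [Q(ω):Q] = 2 (min poly x^2 + x + 1). Since Q(∛527) ⊂ R and ω ∉ R, we have ω ∉ Q(∛527), so x^2 + x + 1 remains irreducible over Q(∛527) and [Q(∛527, ω) : Q(∛527)] = 2. By the tower law, [Q(∛527, ω) : Q] = 3 · 2 = 6. (In fact Q(∛527, ω) is the splitting field of x^3 - 527 over Q.)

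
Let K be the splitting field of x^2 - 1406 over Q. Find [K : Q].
[K : Q] = 2

f(x) = x^2 - 1406 factors as (x - √1406)(x + √1406). The splitting field is K = Q(√1406). Since 1406 is squarefree and > 1, it is not a perfect square, so x^2 - 1406 is irreducible over Q and [Q(√1406) : Q] = 2. Hence [K : Q] = 2.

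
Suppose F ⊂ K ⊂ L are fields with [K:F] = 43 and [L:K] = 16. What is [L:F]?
[L:F] = 688

The tower law says that for any tower of field extensions F ⊂ K ⊂ L with finite degrees, [L:F] = [L:K] · [K:F]. Here this gives [L:F] = 16 · 43 = 688.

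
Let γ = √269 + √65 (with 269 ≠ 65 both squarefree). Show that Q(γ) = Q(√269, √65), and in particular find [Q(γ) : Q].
[Q(γ) : Q] = 4 (equivalently, Q(γ) = Q(√269, √65))

Obviously Q(γ) ⊆ Q(√269, √65), and [Q(√269, √65):Q] = 4 (since 269, 65 are distinct squarefree integers > 1 with 17485 not a perfect square). To show equality we compute the minimal polynomial of γ. From γ = √269 + √65: γ^2 = 269 + 2√(17485) + 65 = 334 + 2√(17485), so γ^2 - 334 = 2√(17485); squaring, (γ^2 - 334)^2 = 4·17485, i.e. γ^4 - 668γ^2 + 111556 - 69940 = 0, i.e. γ^4 - 668γ^2 + 41616 = 0. So γ is a root of x^4 - 668x^2 + 41616. This polynomial is irreducible over Q: it has no rational root (each ±√269 ± √65 is irrational), and any factorization into two quadratics over Q would force √(17485) ∈ Q (pairing opposite roots) or √269, √65 ∈ Q (other pairings), all impossible. Hence [Q(γ):Q] = 4 = [Q(√269, √65):Q], so Q(γ) = Q(√269, √65).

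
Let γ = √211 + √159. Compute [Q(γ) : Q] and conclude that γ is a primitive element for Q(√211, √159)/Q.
[Q(γ) : Q] = 4 (equivalently, Q(γ) = Q(√211, √159))

Obviously Q(γ) ⊆ Q(√211, √159), and [Q(√211, √159):Q] = 4 (since 211, 159 are distinct squarefree integers > 1 with 33549 not a perfect square). To show equality we compute the minimal polynomial of γ. From γ = √211 + √159: γ^2 = 211 + 2√(33549) + 159 = 370 + 2√(33549), so γ^2 - 370 = 2√(33549); squaring, (γ^2 - 370)^2 = 4·33549, i.e. γ^4 - 740γ^2 + 136900 - 134196 = 0, i.e. γ^4 - 740γ^2 + 2704 = 0. So γ is a root of x^4 - 740x^2 + 2704. This polynomial is irreducible over Q: it has no rational root (each ±√211 ± √159 is irrational), and any factorization into two quadratics over Q would force √(33549) ∈ Q (pairing opposite roots) or √211, √159 ∈ Q (other pairings), all impossible. Hence [Q(γ):Q] = 4 = [Q(√211, √159):Q], so Q(γ) = Q(√211, √159).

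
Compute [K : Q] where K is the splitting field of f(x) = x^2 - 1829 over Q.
[K : Q] = 2

f(x) = x^2 - 1829 factors as (x - √1829)(x + √1829). The splitting field is K = Q(√1829). Since 1829 is squarefree and > 1, it is not a perfect square, so x^2 - 1829 is irreducible over Q and [Q(√1829) : Q] = 2. Hence [K : Q] = 2.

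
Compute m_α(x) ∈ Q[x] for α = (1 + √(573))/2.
m_α(x) = x^2 - x - 143

From 2α - 1 = √(573), squaring gives (2α - 1)^2 = 573, i.e. 4α^2 - 4α + 1 = 573, so α^2 - α + (1 - 573)/4 = 0. Since 573 ≡ 1 (mod 4), (1 - 573)/4 = -143 ∈ Z. The polynomial x^2 - x - 143 has discriminant 1 - 4·(-143) = 573, which is not a perfect square in Q (d = 573 is squarefree and ≠ 1), so x^2 - x - 143 is irreducible over Q. It is the minimal polynomial of α.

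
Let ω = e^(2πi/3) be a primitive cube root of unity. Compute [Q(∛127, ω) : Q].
[Q(∛127, ω) : Q] = 6

[Q(∛127):Q] = 3 (min poly x^3 - 127, irreducible since 127 is not a perfect cube). [Q(ω):Q] = 2 (min poly x^2 + x + 1). Since Q(∛127) ⊂ R and ω ∉ R, we have ω ∉ Q(∛127), so x^2 + x + 1 remains irreducible over Q(∛127) and [Q(∛127, ω) : Q(∛127)] = 2. By the tower law, [Q(∛127, ω) : Q] = 3 · 2 = 6. (In fact Q(∛127, ω) is the splitting field of x^3 - 127 over Q.)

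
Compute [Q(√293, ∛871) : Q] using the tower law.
[Q(√293, ∛871) : Q] = 6

Let L = Q(√293, ∛871). Since Q(√293) ⊂ L and [Q(√293):Q] = 2, the tower law gives 2 | [L:Q]. Likewise Q(∛871) ⊂ L with [Q(∛871):Q] = 3 (because 871 is not a perfect cube), so 3 | [L:Q]. As gcd(2,3) = 1, [L:Q] is divisible by 6. Conversely L is generated over Q by √293 and ∛871, so [L:Q] ≤ 2·3 = 6. Therefore [Q(√293, ∛871) : Q] = 6.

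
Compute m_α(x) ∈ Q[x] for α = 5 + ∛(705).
m_α(x) = x^3 - 15x^2 + 75x - 830

Set β = α - 5 = ∛(705), so β^3 = 705. Then (α - 5)^3 - 705 = 0, i.e. α is a root of g(x) = (x - 5)^3 - 705 = x^3 - 15x^2 + 75x - 830. Since g(x) = h(x - 5) where h(x) = x^3 - 705, and h is irreducible over Q (because 705 is not a perfect cube, so h has no rational root, and a monic cubic with no rational root is irreducible), g is also irreducible (irreducibility is preserved under the substitution x → x - 5). Hence m_α(x) = x^3 - 15x^2 + 75x - 830.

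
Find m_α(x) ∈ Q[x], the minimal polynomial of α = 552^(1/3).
m_α(x) = x^3 - 552

α satisfies α^3 = 552, so x^3 - 552 annihilates α. By the rational root test, a rational root p/q (in lowest terms) of x^3 - 552 would satisfy p^3 = 552 q^3, forcing q = 1 and p^3 = 552; but 552 is not a perfect cube, contradiction. A monic cubic over Q with no rational root is irreducible (any nontrivial factorization would include a linear factor). Hence x^3 - 552 is the minimal polynomial of α, and in particular [Q(α):Q] = 3.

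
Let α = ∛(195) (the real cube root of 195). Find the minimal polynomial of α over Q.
m_α(x) = x^3 - 195

α satisfies α^3 = 195, so x^3 - 195 annihilates α. By the rational root test, a rational root p/q (in lowest terms) of x^3 - 195 would satisfy p^3 = 195 q^3, forcing q = 1 and p^3 = 195; but 195 is not a perfect cube, contradiction. A monic cubic over Q with no rational root is irreducible (any nontrivial factorization would include a linear factor). Hence x^3 - 195 is the minimal polynomial of α, and in particular [Q(α):Q] = 3.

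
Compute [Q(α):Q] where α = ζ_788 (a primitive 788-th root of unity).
[Q(α):Q] = 392

The minimal polynomial of ζ_788 over Q is the 788-th cyclotomic polynomial Φ_788(x), which is irreducible over Q and has degree φ(788) = 392. Hence [Q(α):Q] = φ(788) = 392.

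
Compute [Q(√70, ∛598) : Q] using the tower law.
[Q(√70, ∛598) : Q] = 6

Let L = Q(√70, ∛598). Since Q(√70) ⊂ L and [Q(√70):Q] = 2, the tower law gives 2 | [L:Q]. Likewise Q(∛598) ⊂ L with [Q(∛598):Q] = 3 (because 598 is not a perfect cube), so 3 | [L:Q]. As gcd(2,3) = 1, [L:Q] is divisible by 6. Conversely L is generated over Q by √70 and ∛598, so [L:Q] ≤ 2·3 = 6. Therefore [Q(√70, ∛598) : Q] = 6.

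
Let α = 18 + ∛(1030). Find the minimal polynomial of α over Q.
m_α(x) = x^3 - 54x^2 + 972x - 6862

Set β = α - 18 = ∛(1030), so β^3 = 1030. Then (α - 18)^3 - 1030 = 0, i.e. α is a root of g(x) = (x - 18)^3 - 1030 = x^3 - 54x^2 + 972x - 6862. Since g(x) = h(x - 18) where h(x) = x^3 - 1030, and h is irreducible over Q (because 1030 is not a perfect cube, so h has no rational root, and a monic cubic with no rational root is irreducible), g is also irreducible (irreducibility is preserved under the substitution x → x - 18). Hence m_α(x) = x^3 - 54x^2 + 972x - 6862.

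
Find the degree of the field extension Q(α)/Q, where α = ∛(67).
[Q(α):Q] = 3

The minimal polynomial of α is x^3 - 67, irreducible over Q since 67 is not a perfect cube (so x^3 - 67 has no rational root). Hence [Q(α):Q] = deg(m_α) = 3.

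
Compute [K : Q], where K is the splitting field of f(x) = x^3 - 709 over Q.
[K : Q] = 6

The roots of x^3 - 709 are ∛709, ω∛709, ω^2∛709 where ω = e^(2πi/3) is a primitive cube root of unity, so K = Q(∛709, ω). Now [Q(∛709):Q] = 3 (since 709 is not a perfect cube, x^3 - 709 is irreducible) and [Q(ω):Q] = 2. Both 2 and 3 divide [K:Q], and [K:Q] ≤ 3·2 = 6, so [K:Q] = 6. (Equivalently: Q(∛709) ⊂ R but ω ∉ R, so [K : Q(∛709)] = 2.)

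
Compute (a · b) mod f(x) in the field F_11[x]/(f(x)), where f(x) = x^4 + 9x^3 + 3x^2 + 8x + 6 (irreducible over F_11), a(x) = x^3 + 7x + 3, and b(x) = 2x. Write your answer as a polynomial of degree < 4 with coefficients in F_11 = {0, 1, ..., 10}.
a · b ≡ 4x^3 + 8x^2 + x + 10 (mod f(x))

Multiply in F_11[x]: a(x)·b(x) = (x^3 + 7x + 3)·(2x) = 2x^4 + 3x^2 + 6x. This has degree ≥ 4, so divide by f(x) over F_11: 2x^4 + 3x^2 + 6x = (2)·(x^4 + 9x^3 + 3x^2 + 8x + 6) + (4x^3 + 8x^2 + x + 10). Hence a·b ≡ 4x^3 + 8x^2 + x + 10 (mod f). (F_11[x]/(f) is a field with 11^4 = 14641 elements since f is irreducible of degree 4.)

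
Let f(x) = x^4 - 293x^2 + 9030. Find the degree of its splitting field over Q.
[K : Q] = 4

Solving the quadratic in x^2: x^2 = (293 ± √(293^2 - 4·9030))/2 = (293 ± √49729)/2 = (293 ± 223)/2, giving x^2 = 35 or x^2 = 258. So f(x) = (x^2 - 35)(x^2 - 258) and the roots of f are ±√35, ±√258. Hence the splitting field is K = Q(√35, √258). Since 35 and 258 are distinct squarefree integers > 1, their product 9030 is not a perfect square, so √258 ∉ Q(√35). By the tower law [K:Q] = [Q(√35,√258):Q(√35)] · [Q(√35):Q] = 2 · 2 = 4.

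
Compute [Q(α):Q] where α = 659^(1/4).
[Q(α):Q] = 4

α is a root of x^4 - 659. By Eisenstein's criterion at the prime p = 659 (which divides the constant term 659 but p^2 = 434281 does not, since 659 is squarefree), x^4 - 659 is irreducible over Q. Hence [Q(α):Q] = 4.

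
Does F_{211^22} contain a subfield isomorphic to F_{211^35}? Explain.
No: F_{211^35} is not a subfield of F_{211^22}

F_{p^m} embeds in F_{p^n} iff m | n. Here 35 ∤ 22 (since 22 = 0·35 + 22 with remainder 22 ≠ 0), so F_{211^35} is not a subfield of F_{211^22}. Equivalently: if it were, the tower law would give 35 = [F_{211^35}:F_211] dividing [F_{211^22}:F_211] = 22, contradiction.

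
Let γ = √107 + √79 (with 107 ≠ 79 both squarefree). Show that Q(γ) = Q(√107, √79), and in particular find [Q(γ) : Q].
[Q(γ) : Q] = 4 (equivalently, Q(γ) = Q(√107, √79))

Obviously Q(γ) ⊆ Q(√107, √79), and [Q(√107, √79):Q] = 4 (since 107, 79 are distinct squarefree integers > 1 with 8453 not a perfect square). To show equality we compute the minimal polynomial of γ. From γ = √107 + √79: γ^2 = 107 + 2√(8453) + 79 = 186 + 2√(8453), so γ^2 - 186 = 2√(8453); squaring, (γ^2 - 186)^2 = 4·8453, i.e. γ^4 - 372γ^2 + 34596 - 33812 = 0, i.e. γ^4 - 372γ^2 + 784 = 0. So γ is a root of x^4 - 372x^2 + 784. This polynomial is irreducible over Q: it has no rational root (each ±√107 ± √79 is irrational), and any factorization into two quadratics over Q would force √(8453) ∈ Q (pairing opposite roots) or √107, √79 ∈ Q (other pairings), all impossible. Hence [Q(γ):Q] = 4 = [Q(√107, √79):Q], so Q(γ) = Q(√107, √79).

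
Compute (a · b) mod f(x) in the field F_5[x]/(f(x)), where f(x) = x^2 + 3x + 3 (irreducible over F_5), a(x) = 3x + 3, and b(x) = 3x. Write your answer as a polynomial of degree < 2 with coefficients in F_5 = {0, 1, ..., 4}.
a · b ≡ 2x + 3 (mod f(x))

Multiply in F_5[x]: a(x)·b(x) = (3x + 3)·(3x) = 4x^2 + 4x. This has degree ≥ 2, so divide by f(x) over F_5: 4x^2 + 4x = (4)·(x^2 + 3x + 3) + (2x + 3). Hence a·b ≡ 2x + 3 (mod f). (F_5[x]/(f) is a field with 5^2 = 25 elements since f is irreducible of degree 2.)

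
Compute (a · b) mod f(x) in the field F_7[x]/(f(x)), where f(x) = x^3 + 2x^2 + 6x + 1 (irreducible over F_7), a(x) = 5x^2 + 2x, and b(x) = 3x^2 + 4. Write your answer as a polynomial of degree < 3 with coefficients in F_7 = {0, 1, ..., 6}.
a · b ≡ 6x^2 + 4x + 3 (mod f(x))

Multiply in F_7[x]: a(x)·b(x) = (5x^2 + 2x)·(3x^2 + 4) = x^4 + 6x^3 + 6x^2 + x. This has degree ≥ 3, so divide by f(x) over F_7: x^4 + 6x^3 + 6x^2 + x = (x + 4)·(x^3 + 2x^2 + 6x + 1) + (6x^2 + 4x + 3). Hence a·b ≡ 6x^2 + 4x + 3 (mod f). (F_7[x]/(f) is a field with 7^3 = 343 elements since f is irreducible of degree 3.)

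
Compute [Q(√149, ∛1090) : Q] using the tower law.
[Q(√149, ∛1090) : Q] = 6

Let L = Q(√149, ∛1090). Since Q(√149) ⊂ L and [Q(√149):Q] = 2, the tower law gives 2 | [L:Q]. Likewise Q(∛1090) ⊂ L with [Q(∛1090):Q] = 3 (because 1090 is not a perfect cube), so 3 | [L:Q]. As gcd(2,3) = 1, [L:Q] is divisible by 6. Conversely L is generated over Q by √149 and ∛1090, so [L:Q] ≤ 2·3 = 6. Therefore [Q(√149, ∛1090) : Q] = 6.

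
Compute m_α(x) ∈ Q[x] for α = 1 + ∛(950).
m_α(x) = x^3 - 3x^2 + 3x - 951

Set β = α - 1 = ∛(950), so β^3 = 950. Then (α - 1)^3 - 950 = 0, i.e. α is a root of g(x) = (x - 1)^3 - 950 = x^3 - 3x^2 + 3x - 951. Since g(x) = h(x - 1) where h(x) = x^3 - 950, and h is irreducible over Q (because 950 is not a perfect cube, so h has no rational root, and a monic cubic with no rational root is irreducible), g is also irreducible (irreducibility is preserved under the substitution x → x - 1). Hence m_α(x) = x^3 - 3x^2 + 3x - 951.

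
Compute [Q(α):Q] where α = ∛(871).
[Q(α):Q] = 3

The minimal polynomial of α is x^3 - 871, irreducible over Q since 871 is not a perfect cube (so x^3 - 871 has no rational root). Hence [Q(α):Q] = deg(m_α) = 3.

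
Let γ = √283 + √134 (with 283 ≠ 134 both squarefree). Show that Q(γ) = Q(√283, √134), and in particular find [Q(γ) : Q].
[Q(γ) : Q] = 4 (equivalently, Q(γ) = Q(√283, √134))

Obviously Q(γ) ⊆ Q(√283, √134), and [Q(√283, √134):Q] = 4 (since 283, 134 are distinct squarefree integers > 1 with 37922 not a perfect square). To show equality we compute the minimal polynomial of γ. From γ = √283 + √134: γ^2 = 283 + 2√(37922) + 134 = 417 + 2√(37922), so γ^2 - 417 = 2√(37922); squaring, (γ^2 - 417)^2 = 4·37922, i.e. γ^4 - 834γ^2 + 173889 - 151688 = 0, i.e. γ^4 - 834γ^2 + 22201 = 0. So γ is a root of x^4 - 834x^2 + 22201. This polynomial is irreducible over Q: it has no rational root (each ±√283 ± √134 is irrational), and any factorization into two quadratics over Q would force √(37922) ∈ Q (pairing opposite roots) or √283, √134 ∈ Q (other pairings), all impossible. Hence [Q(γ):Q] = 4 = [Q(√283, √134):Q], so Q(γ) = Q(√283, √134).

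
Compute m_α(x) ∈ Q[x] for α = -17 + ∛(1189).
m_α(x) = x^3 + 51x^2 + 867x + 3724

Set β = α + 17 = ∛(1189), so β^3 = 1189. Then (α + 17)^3 - 1189 = 0, i.e. α is a root of g(x) = (x + 17)^3 - 1189 = x^3 + 51x^2 + 867x + 3724. Since g(x) = h(x + 17) where h(x) = x^3 - 1189, and h is irreducible over Q (because 1189 is not a perfect cube, so h has no rational root, and a monic cubic with no rational root is irreducible), g is also irreducible (irreducibility is preserved under the substitution x → x + 17). Hence m_α(x) = x^3 + 51x^2 + 867x + 3724.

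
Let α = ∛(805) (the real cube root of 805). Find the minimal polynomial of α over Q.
m_α(x) = x^3 - 805

α satisfies α^3 = 805, so x^3 - 805 annihilates α. By the rational root test, a rational root p/q (in lowest terms) of x^3 - 805 would satisfy p^3 = 805 q^3, forcing q = 1 and p^3 = 805; but 805 is not a perfect cube, contradiction. A monic cubic over Q with no rational root is irreducible (any nontrivial factorization would include a linear factor). Hence x^3 - 805 is the minimal polynomial of α, and in particular [Q(α):Q] = 3.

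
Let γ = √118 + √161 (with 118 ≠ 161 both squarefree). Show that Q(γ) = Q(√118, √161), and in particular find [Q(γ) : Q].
[Q(γ) : Q] = 4 (equivalently, Q(γ) = Q(√118, √161))

Obviously Q(γ) ⊆ Q(√118, √161), and [Q(√118, √161):Q] = 4 (since 118, 161 are distinct squarefree integers > 1 with 18998 not a perfect square). To show equality we compute the minimal polynomial of γ. From γ = √118 + √161: γ^2 = 118 + 2√(18998) + 161 = 279 + 2√(18998), so γ^2 - 279 = 2√(18998); squaring, (γ^2 - 279)^2 = 4·18998, i.e. γ^4 - 558γ^2 + 77841 - 75992 = 0, i.e. γ^4 - 558γ^2 + 1849 = 0. So γ is a root of x^4 - 558x^2 + 1849. This polynomial is irreducible over Q: it has no rational root (each ±√118 ± √161 is irrational), and any factorization into two quadratics over Q would force √(18998) ∈ Q (pairing opposite roots) or √118, √161 ∈ Q (other pairings), all impossible. Hence [Q(γ):Q] = 4 = [Q(√118, √161):Q], so Q(γ) = Q(√118, √161).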